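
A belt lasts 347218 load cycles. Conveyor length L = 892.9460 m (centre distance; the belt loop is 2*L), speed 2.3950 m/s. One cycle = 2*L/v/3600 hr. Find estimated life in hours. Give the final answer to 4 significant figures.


cycle_time = 2 * 892.9460 / 2.3950 / 3600 = 0.207132 hr
life = 347218 * 0.207132 = 71920 hours


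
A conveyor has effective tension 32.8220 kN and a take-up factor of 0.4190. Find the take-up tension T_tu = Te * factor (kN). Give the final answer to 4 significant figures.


T_tu = 32.8220 * 0.4190
T_tu = 13.75 kN


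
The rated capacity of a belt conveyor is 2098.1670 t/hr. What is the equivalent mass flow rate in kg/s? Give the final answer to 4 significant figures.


m_dot = 2098.1670 * 1000 / 3600
m_dot = 582.8 kg/s


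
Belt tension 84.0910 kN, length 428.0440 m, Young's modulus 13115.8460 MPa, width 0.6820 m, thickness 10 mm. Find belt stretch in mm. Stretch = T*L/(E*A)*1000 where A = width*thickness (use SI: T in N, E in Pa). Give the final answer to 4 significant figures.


A = 0.6820 * 0.01 = 0.00682 m^2
Stretch = 84.0910*1000 * 428.0440 / (13115.8460e6 * 0.00682) * 1000
Stretch = 402.4 mm


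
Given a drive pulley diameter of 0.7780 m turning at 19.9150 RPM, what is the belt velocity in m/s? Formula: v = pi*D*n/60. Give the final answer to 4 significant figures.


v = pi * 0.7780 * 19.9150 / 60
v = 0.8113 m/s


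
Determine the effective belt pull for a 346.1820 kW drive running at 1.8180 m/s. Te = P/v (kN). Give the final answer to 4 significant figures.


Te = P / v = 346.1820 / 1.8180
Te = 190.4 kN


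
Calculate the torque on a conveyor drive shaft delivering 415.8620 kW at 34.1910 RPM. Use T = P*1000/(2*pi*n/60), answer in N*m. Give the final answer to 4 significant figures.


omega = 2*pi*34.1910/60 = 3.58047 rad/s
T = 415.8620*1000 / 3.58047
T = 116100 N*m


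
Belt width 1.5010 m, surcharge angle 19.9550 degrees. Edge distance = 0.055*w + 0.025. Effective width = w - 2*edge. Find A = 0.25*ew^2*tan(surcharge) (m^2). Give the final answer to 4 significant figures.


edge = 0.055*1.5010 + 0.025 = 0.107555 m
ew = 1.5010 - 2*0.107555 = 1.28589 m
A = 0.25 * 1.28589^2 * tan(19.9550 deg)
A = 0.1501 m^2


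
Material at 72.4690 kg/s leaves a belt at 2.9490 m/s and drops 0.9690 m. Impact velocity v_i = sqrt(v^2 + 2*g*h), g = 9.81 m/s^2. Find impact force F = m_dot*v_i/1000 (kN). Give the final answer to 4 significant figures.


v_i = sqrt(2.9490^2 + 2*9.81*0.9690) = 5.26388 m/s
F = 72.4690 * 5.26388 / 1000
F = 0.3815 kN


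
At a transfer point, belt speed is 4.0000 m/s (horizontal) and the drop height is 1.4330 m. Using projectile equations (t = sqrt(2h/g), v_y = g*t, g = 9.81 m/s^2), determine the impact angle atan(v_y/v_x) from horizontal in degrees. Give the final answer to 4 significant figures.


t = sqrt(2*1.4330/9.81) = 0.54051 s
v_y = 9.81 * 0.54051 = 5.3024 m/s
angle = atan(5.3024 / 4.0000) = 52.97 deg


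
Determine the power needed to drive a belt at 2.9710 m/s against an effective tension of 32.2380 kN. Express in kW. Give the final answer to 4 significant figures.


P = Te * v = 32.2380 * 2.9710
P = 95.78 kW


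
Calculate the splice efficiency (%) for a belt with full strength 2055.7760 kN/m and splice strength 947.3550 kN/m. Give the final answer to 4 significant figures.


Eff = 947.3550 / 2055.7760 * 100
Eff = 46.08 %


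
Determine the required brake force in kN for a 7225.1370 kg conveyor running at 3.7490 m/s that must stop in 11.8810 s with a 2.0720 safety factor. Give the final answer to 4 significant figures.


F = 7225.1370 * 3.7490 / 11.8810 * 2.0720 / 1000
F = 4.724 kN


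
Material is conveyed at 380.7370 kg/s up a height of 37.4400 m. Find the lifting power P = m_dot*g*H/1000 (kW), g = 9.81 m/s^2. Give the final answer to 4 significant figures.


P = 380.7370 * 9.81 * 37.4400 / 1000
P = 139.8 kW


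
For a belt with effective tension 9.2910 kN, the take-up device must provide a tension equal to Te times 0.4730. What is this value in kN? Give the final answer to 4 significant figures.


T_tu = 9.2910 * 0.4730
T_tu = 4.395 kN


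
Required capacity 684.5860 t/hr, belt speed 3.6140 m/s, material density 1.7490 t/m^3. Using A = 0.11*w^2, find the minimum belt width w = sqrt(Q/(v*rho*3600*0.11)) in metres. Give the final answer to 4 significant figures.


A_req = 684.5860 / (3.6140 * 1.7490 * 3600) = 0.0300848 m^2
w = sqrt(0.0300848 / 0.11)
w = 0.5230 m


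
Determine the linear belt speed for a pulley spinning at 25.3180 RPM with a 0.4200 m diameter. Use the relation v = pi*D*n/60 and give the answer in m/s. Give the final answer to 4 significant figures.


v = pi * 0.4200 * 25.3180 / 60
v = 0.5568 m/s


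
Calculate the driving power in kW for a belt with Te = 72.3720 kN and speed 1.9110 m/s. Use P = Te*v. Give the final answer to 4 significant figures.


P = Te * v = 72.3720 * 1.9110
P = 138.3 kW


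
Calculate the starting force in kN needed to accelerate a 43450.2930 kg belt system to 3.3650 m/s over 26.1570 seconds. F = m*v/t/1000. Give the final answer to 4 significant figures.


F = 43450.2930 * 3.3650 / 26.1570 / 1000
F = 5.590 kN


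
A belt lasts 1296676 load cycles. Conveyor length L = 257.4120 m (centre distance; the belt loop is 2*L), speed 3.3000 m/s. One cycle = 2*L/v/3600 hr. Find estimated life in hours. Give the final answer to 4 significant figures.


cycle_time = 2 * 257.4120 / 3.3000 / 3600 = 0.0433354 hr
life = 1296676 * 0.0433354 = 56190 hours


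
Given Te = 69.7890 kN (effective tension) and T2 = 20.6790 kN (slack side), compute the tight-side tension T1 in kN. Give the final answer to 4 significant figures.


T1 = Te + T2 = 69.7890 + 20.6790
T1 = 90.47 kN


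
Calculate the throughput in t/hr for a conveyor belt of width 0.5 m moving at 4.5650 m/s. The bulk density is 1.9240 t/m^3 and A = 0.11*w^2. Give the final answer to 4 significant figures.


A = 0.11 * 0.5^2 = 0.0275 m^2
C = 0.0275 * 4.5650 * 1.9240 * 3600
C = 869.5 t/hr


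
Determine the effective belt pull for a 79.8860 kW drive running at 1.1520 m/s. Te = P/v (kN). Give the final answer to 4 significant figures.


Te = P / v = 79.8860 / 1.1520
Te = 69.35 kN


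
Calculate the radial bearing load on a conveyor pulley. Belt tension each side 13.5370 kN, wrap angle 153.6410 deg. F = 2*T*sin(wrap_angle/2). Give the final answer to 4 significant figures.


F = 2 * 13.5370 * sin(153.6410/2 deg)
F = 26.36 kN


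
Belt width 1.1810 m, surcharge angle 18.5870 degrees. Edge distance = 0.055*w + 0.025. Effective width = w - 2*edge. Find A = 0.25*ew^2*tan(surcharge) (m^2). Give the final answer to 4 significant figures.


edge = 0.055*1.1810 + 0.025 = 0.089955 m
ew = 1.1810 - 2*0.089955 = 1.00109 m
A = 0.25 * 1.00109^2 * tan(18.5870 deg)
A = 0.08425 m^2


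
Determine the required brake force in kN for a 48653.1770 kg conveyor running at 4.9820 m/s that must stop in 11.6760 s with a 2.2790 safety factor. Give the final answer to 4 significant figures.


F = 48653.1770 * 4.9820 / 11.6760 * 2.2790 / 1000
F = 47.31 kN


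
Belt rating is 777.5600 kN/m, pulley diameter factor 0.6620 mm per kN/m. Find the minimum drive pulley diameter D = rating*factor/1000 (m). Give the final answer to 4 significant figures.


D = 777.5600 * 0.6620 / 1000
D = 0.5147 m


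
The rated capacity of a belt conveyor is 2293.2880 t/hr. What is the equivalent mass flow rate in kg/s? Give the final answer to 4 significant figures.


m_dot = 2293.2880 * 1000 / 3600
m_dot = 637.0 kg/s


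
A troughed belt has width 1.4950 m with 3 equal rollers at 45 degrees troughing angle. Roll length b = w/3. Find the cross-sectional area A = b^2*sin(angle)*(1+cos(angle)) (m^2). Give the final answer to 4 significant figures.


b = 1.4950/3 = 0.498333 m
A = 0.498333^2 * sin(45 deg) * (1 + cos(45 deg))
A = 0.2998 m^2


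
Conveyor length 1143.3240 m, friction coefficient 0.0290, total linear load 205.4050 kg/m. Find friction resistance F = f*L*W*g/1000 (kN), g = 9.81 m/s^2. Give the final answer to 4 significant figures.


F = 0.0290 * 1143.3240 * 205.4050 * 9.81 / 1000
F = 66.81 kN


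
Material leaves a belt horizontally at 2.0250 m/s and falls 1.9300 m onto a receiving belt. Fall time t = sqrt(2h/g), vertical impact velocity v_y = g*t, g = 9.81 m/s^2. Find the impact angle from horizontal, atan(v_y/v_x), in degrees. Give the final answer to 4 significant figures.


t = sqrt(2*1.9300/9.81) = 0.627277 s
v_y = 9.81 * 0.627277 = 6.15359 m/s
angle = atan(6.15359 / 2.0250) = 71.78 deg


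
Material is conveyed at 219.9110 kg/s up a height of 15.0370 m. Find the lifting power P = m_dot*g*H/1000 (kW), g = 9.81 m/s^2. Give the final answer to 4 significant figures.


P = 219.9110 * 9.81 * 15.0370 / 1000
P = 32.44 kW


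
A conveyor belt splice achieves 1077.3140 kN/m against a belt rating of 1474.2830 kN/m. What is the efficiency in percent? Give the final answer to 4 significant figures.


Eff = 1077.3140 / 1474.2830 * 100
Eff = 73.07 %


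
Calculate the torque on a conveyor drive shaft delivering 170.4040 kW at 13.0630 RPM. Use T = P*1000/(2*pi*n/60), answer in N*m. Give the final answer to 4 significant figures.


omega = 2*pi*13.0630/60 = 1.36795 rad/s
T = 170.4040*1000 / 1.36795
T = 124600 N*m


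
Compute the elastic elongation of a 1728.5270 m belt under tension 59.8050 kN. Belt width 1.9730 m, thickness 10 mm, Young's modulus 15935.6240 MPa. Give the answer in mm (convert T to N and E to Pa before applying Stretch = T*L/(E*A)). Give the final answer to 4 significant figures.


A = 1.9730 * 0.01 = 0.01973 m^2
Stretch = 59.8050*1000 * 1728.5270 / (15935.6240e6 * 0.01973) * 1000
Stretch = 328.8 mm


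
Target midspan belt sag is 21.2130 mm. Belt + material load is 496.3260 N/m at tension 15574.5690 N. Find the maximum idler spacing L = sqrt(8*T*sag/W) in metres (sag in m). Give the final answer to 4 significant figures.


sag = 21.2130/1000 = 0.021213 m
L = sqrt(8 * 15574.5690 * 0.021213 / 496.3260)
L = 2.308 m


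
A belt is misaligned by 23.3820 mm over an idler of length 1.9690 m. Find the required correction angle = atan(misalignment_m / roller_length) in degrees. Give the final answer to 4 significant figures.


misalign_m = 23.3820 / 1000 = 0.023382 m
angle = atan(0.023382 / 1.9690)
angle = 0.6804 deg


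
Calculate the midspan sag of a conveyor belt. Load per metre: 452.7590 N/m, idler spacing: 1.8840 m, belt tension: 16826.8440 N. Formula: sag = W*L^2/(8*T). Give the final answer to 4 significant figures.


sag = 452.7590 * 1.8840^2 / (8 * 16826.8440)
sag = 0.01194 m


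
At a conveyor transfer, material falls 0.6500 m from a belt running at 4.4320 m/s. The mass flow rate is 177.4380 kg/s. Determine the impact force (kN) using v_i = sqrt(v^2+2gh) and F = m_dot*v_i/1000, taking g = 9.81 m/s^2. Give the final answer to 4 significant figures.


v_i = sqrt(4.4320^2 + 2*9.81*0.6500) = 5.69172 m/s
F = 177.4380 * 5.69172 / 1000
F = 1.010 kN


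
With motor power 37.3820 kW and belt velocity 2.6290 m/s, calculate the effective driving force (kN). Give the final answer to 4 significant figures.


Te = P / v = 37.3820 / 2.6290
Te = 14.22 kN


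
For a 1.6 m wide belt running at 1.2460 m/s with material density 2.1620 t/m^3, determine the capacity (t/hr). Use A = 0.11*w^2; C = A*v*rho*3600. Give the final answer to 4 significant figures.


A = 0.11 * 1.6^2 = 0.2816 m^2
C = 0.2816 * 1.2460 * 2.1620 * 3600
C = 2731 t/hr


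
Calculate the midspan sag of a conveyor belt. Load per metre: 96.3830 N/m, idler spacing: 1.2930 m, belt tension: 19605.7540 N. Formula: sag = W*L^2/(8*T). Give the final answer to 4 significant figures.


sag = 96.3830 * 1.2930^2 / (8 * 19605.7540)
sag = 0.001027 m


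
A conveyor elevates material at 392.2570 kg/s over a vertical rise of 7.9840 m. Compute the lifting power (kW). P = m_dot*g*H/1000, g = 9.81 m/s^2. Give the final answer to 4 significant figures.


P = 392.2570 * 9.81 * 7.9840 / 1000
P = 30.72 kW


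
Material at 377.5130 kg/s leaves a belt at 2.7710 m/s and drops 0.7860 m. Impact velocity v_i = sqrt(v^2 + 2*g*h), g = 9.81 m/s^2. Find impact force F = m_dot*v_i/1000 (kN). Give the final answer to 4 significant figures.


v_i = sqrt(2.7710^2 + 2*9.81*0.7860) = 4.80622 m/s
F = 377.5130 * 4.80622 / 1000
F = 1.814 kN


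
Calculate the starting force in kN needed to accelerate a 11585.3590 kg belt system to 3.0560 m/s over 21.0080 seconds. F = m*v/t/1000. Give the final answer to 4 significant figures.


F = 11585.3590 * 3.0560 / 21.0080 / 1000
F = 1.685 kN


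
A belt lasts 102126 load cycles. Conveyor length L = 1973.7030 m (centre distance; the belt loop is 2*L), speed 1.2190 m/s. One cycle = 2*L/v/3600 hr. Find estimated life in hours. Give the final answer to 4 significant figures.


cycle_time = 2 * 1973.7030 / 1.2190 / 3600 = 0.899509 hr
life = 102126 * 0.899509 = 91860 hours


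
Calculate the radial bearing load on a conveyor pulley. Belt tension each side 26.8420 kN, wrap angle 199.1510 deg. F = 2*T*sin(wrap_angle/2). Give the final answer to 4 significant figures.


F = 2 * 26.8420 * sin(199.1510/2 deg)
F = 52.94 kN


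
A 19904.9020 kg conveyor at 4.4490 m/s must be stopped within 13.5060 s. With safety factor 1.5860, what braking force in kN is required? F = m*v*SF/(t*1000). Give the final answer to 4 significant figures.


F = 19904.9020 * 4.4490 / 13.5060 * 1.5860 / 1000
F = 10.40 kN


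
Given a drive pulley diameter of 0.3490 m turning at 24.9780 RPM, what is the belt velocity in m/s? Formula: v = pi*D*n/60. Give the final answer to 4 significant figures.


v = pi * 0.3490 * 24.9780 / 60
v = 0.4564 m/s


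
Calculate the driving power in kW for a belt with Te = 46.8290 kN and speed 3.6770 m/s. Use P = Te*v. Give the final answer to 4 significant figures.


P = Te * v = 46.8290 * 3.6770
P = 172.2 kW


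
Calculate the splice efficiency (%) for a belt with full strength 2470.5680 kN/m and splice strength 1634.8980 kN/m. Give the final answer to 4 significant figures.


Eff = 1634.8980 / 2470.5680 * 100
Eff = 66.17 %


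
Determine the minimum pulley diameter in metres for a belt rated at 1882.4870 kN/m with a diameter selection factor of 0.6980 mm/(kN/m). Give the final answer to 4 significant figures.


D = 1882.4870 * 0.6980 / 1000
D = 1.314 m


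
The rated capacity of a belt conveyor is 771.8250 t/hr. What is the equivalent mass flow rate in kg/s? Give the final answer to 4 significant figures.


m_dot = 771.8250 * 1000 / 3600
m_dot = 214.4 kg/s


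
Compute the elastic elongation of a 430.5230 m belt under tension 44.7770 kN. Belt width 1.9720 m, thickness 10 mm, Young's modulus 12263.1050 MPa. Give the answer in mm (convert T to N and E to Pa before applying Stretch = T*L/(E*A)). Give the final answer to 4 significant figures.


A = 1.9720 * 0.01 = 0.01972 m^2
Stretch = 44.7770*1000 * 430.5230 / (12263.1050e6 * 0.01972) * 1000
Stretch = 79.72 mm


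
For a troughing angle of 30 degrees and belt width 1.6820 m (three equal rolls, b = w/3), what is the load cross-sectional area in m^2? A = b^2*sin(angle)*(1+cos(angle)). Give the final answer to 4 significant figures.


b = 1.6820/3 = 0.560667 m
A = 0.560667^2 * sin(30 deg) * (1 + cos(30 deg))
A = 0.2933 m^2


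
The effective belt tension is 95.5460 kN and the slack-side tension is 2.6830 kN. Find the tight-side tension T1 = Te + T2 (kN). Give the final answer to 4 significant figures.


T1 = Te + T2 = 95.5460 + 2.6830
T1 = 98.23 kN


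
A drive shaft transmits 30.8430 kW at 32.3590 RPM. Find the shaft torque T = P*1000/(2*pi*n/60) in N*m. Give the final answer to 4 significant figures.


omega = 2*pi*32.3590/60 = 3.38863 rad/s
T = 30.8430*1000 / 3.38863
T = 9102 N*m


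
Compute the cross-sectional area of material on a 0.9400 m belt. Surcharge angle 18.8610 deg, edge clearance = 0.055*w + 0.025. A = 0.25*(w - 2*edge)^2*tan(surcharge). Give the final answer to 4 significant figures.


edge = 0.055*0.9400 + 0.025 = 0.0767 m
ew = 0.9400 - 2*0.0767 = 0.7866 m
A = 0.25 * 0.7866^2 * tan(18.8610 deg)
A = 0.05284 m^2


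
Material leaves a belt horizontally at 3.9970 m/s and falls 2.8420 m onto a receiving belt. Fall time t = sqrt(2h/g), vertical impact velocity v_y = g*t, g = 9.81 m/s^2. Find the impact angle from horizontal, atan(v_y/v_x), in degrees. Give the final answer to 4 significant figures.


t = sqrt(2*2.8420/9.81) = 0.761189 s
v_y = 9.81 * 0.761189 = 7.46726 m/s
angle = atan(7.46726 / 3.9970) = 61.84 deg


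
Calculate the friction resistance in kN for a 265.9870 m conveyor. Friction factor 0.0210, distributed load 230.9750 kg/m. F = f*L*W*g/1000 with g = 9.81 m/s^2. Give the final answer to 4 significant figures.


F = 0.0210 * 265.9870 * 230.9750 * 9.81 / 1000
F = 12.66 kN


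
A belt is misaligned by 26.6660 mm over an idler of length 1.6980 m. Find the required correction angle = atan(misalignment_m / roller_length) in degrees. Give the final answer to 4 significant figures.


misalign_m = 26.6660 / 1000 = 0.026666 m
angle = atan(0.026666 / 1.6980)
angle = 0.8997 deg


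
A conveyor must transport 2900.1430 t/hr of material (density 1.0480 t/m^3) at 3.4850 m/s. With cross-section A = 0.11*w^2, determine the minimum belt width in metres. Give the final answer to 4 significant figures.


A_req = 2900.1430 / (3.4850 * 1.0480 * 3600) = 0.220573 m^2
w = sqrt(0.220573 / 0.11)
w = 1.416 m


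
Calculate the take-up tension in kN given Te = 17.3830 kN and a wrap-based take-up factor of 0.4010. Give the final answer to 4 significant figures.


T_tu = 17.3830 * 0.4010
T_tu = 6.971 kN


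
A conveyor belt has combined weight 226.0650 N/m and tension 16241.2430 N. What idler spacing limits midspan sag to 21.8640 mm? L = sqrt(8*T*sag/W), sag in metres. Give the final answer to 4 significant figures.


sag = 21.8640/1000 = 0.021864 m
L = sqrt(8 * 16241.2430 * 0.021864 / 226.0650)
L = 3.545 m


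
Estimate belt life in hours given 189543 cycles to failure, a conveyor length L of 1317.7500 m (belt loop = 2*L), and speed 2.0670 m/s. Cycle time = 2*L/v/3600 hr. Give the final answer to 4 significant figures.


cycle_time = 2 * 1317.7500 / 2.0670 / 3600 = 0.354177 hr
life = 189543 * 0.354177 = 67130 hours


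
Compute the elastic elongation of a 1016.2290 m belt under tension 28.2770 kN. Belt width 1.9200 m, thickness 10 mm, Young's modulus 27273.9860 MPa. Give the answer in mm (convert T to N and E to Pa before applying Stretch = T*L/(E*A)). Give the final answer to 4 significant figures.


A = 1.9200 * 0.01 = 0.01920 m^2
Stretch = 28.2770*1000 * 1016.2290 / (27273.9860e6 * 0.01920) * 1000
Stretch = 54.88 mm


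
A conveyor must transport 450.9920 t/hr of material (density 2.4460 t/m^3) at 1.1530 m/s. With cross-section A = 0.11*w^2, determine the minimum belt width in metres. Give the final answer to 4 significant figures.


A_req = 450.9920 / (1.1530 * 2.4460 * 3600) = 0.0444202 m^2
w = sqrt(0.0444202 / 0.11)
w = 0.6355 m


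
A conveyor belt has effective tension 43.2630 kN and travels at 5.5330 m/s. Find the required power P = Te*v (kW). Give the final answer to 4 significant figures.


P = Te * v = 43.2630 * 5.5330
P = 239.4 kW


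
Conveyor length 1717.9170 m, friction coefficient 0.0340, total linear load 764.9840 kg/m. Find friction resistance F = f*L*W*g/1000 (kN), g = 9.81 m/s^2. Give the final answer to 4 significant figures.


F = 0.0340 * 1717.9170 * 764.9840 * 9.81 / 1000
F = 438.3 kN


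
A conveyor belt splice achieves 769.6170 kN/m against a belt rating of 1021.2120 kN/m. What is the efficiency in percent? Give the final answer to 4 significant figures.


Eff = 769.6170 / 1021.2120 * 100
Eff = 75.36 %


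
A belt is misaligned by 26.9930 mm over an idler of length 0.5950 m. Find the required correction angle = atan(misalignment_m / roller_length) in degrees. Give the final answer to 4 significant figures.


misalign_m = 26.9930 / 1000 = 0.026993 m
angle = atan(0.026993 / 0.5950)
angle = 2.598 deg


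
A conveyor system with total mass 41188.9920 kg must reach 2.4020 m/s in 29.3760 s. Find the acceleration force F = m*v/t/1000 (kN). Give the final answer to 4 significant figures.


F = 41188.9920 * 2.4020 / 29.3760 / 1000
F = 3.368 kN


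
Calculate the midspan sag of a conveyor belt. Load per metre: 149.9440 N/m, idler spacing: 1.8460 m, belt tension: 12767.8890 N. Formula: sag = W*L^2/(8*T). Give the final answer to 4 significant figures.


sag = 149.9440 * 1.8460^2 / (8 * 12767.8890)
sag = 0.005002 m


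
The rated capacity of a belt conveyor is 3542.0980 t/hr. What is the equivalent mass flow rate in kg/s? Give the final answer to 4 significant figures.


m_dot = 3542.0980 * 1000 / 3600
m_dot = 983.9 kg/s


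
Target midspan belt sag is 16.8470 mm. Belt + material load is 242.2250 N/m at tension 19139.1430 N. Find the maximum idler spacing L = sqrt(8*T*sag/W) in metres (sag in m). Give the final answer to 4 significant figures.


sag = 16.8470/1000 = 0.016847 m
L = sqrt(8 * 19139.1430 * 0.016847 / 242.2250)
L = 3.263 m


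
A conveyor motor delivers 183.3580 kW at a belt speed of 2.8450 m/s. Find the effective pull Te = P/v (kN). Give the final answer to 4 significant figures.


Te = P / v = 183.3580 / 2.8450
Te = 64.45 kN


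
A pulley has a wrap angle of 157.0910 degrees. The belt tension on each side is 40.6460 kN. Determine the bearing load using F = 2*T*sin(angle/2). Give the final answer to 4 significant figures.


F = 2 * 40.6460 * sin(157.0910/2 deg)
F = 79.67 kN


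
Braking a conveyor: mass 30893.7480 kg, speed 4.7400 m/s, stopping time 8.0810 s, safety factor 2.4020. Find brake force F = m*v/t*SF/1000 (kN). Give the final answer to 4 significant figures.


F = 30893.7480 * 4.7400 / 8.0810 * 2.4020 / 1000
F = 43.53 kN


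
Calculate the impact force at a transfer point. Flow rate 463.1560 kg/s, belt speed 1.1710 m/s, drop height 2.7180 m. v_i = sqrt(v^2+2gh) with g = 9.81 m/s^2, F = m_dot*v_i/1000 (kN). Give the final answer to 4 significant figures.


v_i = sqrt(1.1710^2 + 2*9.81*2.7180) = 7.39584 m/s
F = 463.1560 * 7.39584 / 1000
F = 3.425 kN


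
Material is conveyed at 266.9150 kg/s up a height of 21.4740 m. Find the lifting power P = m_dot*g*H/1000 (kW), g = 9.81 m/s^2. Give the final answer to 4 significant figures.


P = 266.9150 * 9.81 * 21.4740 / 1000
P = 56.23 kW


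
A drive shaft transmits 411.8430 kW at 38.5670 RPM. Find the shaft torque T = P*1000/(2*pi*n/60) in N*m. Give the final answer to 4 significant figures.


omega = 2*pi*38.5670/60 = 4.03873 rad/s
T = 411.8430*1000 / 4.03873
T = 102000 N*m


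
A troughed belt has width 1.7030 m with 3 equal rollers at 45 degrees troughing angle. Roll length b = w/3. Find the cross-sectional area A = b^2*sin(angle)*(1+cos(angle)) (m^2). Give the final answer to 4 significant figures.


b = 1.7030/3 = 0.567667 m
A = 0.567667^2 * sin(45 deg) * (1 + cos(45 deg))
A = 0.3890 m^2


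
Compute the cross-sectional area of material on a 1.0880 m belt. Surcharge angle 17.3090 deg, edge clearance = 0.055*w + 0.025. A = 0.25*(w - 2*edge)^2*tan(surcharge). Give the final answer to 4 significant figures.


edge = 0.055*1.0880 + 0.025 = 0.08484 m
ew = 1.0880 - 2*0.08484 = 0.91832 m
A = 0.25 * 0.91832^2 * tan(17.3090 deg)
A = 0.06570 m^2


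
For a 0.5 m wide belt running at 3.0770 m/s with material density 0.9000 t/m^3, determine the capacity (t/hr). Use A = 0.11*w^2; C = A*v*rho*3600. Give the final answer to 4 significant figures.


A = 0.11 * 0.5^2 = 0.0275 m^2
C = 0.0275 * 3.0770 * 0.9000 * 3600
C = 274.2 t/hr


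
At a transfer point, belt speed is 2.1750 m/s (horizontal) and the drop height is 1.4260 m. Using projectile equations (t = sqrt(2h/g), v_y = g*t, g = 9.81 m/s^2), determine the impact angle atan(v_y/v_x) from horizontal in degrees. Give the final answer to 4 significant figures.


t = sqrt(2*1.4260/9.81) = 0.539188 s
v_y = 9.81 * 0.539188 = 5.28943 m/s
angle = atan(5.28943 / 2.1750) = 67.65 deg


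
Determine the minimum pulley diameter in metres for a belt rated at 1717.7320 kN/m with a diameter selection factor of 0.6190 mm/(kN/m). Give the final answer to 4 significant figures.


D = 1717.7320 * 0.6190 / 1000
D = 1.063 m


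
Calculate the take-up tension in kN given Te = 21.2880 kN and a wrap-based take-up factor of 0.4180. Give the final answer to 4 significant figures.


T_tu = 21.2880 * 0.4180
T_tu = 8.898 kN


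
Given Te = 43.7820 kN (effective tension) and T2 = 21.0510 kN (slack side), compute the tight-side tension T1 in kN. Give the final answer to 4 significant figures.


T1 = Te + T2 = 43.7820 + 21.0510
T1 = 64.83 kN


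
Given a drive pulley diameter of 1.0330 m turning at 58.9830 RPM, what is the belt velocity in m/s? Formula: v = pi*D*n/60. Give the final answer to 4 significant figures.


v = pi * 1.0330 * 58.9830 / 60
v = 3.190 m/s


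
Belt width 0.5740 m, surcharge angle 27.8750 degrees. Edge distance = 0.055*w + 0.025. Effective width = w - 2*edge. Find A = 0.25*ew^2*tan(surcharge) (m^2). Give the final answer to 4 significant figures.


edge = 0.055*0.5740 + 0.025 = 0.05657 m
ew = 0.5740 - 2*0.05657 = 0.46086 m
A = 0.25 * 0.46086^2 * tan(27.8750 deg)
A = 0.02808 m^2


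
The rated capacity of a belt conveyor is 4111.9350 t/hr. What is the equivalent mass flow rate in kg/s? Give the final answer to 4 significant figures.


m_dot = 4111.9350 * 1000 / 3600
m_dot = 1142 kg/s


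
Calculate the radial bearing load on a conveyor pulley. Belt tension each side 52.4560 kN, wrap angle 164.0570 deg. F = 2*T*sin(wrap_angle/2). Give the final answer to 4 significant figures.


F = 2 * 52.4560 * sin(164.0570/2 deg)
F = 103.9 kN


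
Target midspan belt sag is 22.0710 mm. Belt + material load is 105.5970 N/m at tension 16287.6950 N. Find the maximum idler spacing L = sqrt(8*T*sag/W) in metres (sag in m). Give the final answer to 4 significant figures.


sag = 22.0710/1000 = 0.022071 m
L = sqrt(8 * 16287.6950 * 0.022071 / 105.5970)
L = 5.219 m


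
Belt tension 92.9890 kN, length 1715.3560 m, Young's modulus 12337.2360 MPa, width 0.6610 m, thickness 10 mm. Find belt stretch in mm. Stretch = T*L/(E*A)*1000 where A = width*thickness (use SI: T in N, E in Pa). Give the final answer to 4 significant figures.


A = 0.6610 * 0.01 = 0.00661 m^2
Stretch = 92.9890*1000 * 1715.3560 / (12337.2360e6 * 0.00661) * 1000
Stretch = 1956 mm


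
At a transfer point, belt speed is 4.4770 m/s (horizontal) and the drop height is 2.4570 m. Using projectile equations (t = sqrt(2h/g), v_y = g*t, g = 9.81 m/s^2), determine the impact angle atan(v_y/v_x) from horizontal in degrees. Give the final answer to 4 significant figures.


t = sqrt(2*2.4570/9.81) = 0.707755 s
v_y = 9.81 * 0.707755 = 6.94308 m/s
angle = atan(6.94308 / 4.4770) = 57.19 deg


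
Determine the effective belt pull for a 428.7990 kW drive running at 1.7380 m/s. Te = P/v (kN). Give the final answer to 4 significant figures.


Te = P / v = 428.7990 / 1.7380
Te = 246.7 kN


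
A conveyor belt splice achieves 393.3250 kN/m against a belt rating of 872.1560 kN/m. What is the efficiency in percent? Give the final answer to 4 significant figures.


Eff = 393.3250 / 872.1560 * 100
Eff = 45.10 %


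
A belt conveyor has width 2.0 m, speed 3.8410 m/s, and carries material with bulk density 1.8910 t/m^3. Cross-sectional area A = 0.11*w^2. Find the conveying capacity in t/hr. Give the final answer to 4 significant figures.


A = 0.11 * 2.0^2 = 0.44 m^2
C = 0.44 * 3.8410 * 1.8910 * 3600
C = 11510 t/hr


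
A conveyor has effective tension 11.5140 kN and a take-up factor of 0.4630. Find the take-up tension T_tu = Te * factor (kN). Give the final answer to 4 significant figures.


T_tu = 11.5140 * 0.4630
T_tu = 5.331 kN


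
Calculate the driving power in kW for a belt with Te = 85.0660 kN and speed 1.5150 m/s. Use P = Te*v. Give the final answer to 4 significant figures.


P = Te * v = 85.0660 * 1.5150
P = 128.9 kW


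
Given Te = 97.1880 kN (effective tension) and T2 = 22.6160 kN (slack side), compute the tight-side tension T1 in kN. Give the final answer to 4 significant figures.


T1 = Te + T2 = 97.1880 + 22.6160
T1 = 119.8 kN


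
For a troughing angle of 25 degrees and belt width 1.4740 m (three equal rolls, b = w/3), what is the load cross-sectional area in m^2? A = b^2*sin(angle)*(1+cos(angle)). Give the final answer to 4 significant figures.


b = 1.4740/3 = 0.491333 m
A = 0.491333^2 * sin(25 deg) * (1 + cos(25 deg))
A = 0.1945 m^2


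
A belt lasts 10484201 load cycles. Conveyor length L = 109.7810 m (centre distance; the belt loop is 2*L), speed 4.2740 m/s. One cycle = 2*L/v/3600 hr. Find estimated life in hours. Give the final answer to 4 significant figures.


cycle_time = 2 * 109.7810 / 4.2740 / 3600 = 0.0142699 hr
life = 10484201 * 0.0142699 = 149600 hours


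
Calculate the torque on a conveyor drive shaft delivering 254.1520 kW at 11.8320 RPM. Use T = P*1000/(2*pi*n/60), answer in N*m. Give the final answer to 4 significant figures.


omega = 2*pi*11.8320/60 = 1.23904 rad/s
T = 254.1520*1000 / 1.23904
T = 205100 N*m


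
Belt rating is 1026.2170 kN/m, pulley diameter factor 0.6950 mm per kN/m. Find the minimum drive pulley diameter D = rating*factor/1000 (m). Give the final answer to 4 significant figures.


D = 1026.2170 * 0.6950 / 1000
D = 0.7132 m


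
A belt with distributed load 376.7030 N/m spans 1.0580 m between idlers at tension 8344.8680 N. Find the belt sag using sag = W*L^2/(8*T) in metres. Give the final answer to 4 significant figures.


sag = 376.7030 * 1.0580^2 / (8 * 8344.8680)
sag = 0.006316 m


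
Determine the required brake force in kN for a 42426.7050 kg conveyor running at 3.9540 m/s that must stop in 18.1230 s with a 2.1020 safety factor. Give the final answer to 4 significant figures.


F = 42426.7050 * 3.9540 / 18.1230 * 2.1020 / 1000
F = 19.46 kN


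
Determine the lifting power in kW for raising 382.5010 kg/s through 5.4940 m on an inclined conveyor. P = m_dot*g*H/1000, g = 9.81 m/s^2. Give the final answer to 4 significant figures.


P = 382.5010 * 9.81 * 5.4940 / 1000
P = 20.62 kW


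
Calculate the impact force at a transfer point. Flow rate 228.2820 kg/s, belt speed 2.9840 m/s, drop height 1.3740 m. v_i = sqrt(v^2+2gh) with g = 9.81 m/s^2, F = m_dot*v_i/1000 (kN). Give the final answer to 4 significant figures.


v_i = sqrt(2.9840^2 + 2*9.81*1.3740) = 5.9885 m/s
F = 228.2820 * 5.9885 / 1000
F = 1.367 kN


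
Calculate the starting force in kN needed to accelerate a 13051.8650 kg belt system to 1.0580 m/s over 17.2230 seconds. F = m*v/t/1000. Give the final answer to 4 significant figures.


F = 13051.8650 * 1.0580 / 17.2230 / 1000
F = 0.8018 kN


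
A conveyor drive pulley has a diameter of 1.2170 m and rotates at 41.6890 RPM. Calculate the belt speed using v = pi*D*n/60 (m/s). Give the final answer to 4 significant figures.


v = pi * 1.2170 * 41.6890 / 60
v = 2.657 m/s


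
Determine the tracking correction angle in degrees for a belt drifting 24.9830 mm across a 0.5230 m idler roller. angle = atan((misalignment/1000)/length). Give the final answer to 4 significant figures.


misalign_m = 24.9830 / 1000 = 0.024983 m
angle = atan(0.024983 / 0.5230)
angle = 2.735 deg


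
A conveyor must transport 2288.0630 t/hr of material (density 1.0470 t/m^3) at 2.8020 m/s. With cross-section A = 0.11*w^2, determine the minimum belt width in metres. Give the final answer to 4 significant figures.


A_req = 2288.0630 / (2.8020 * 1.0470 * 3600) = 0.216646 m^2
w = sqrt(0.216646 / 0.11)
w = 1.403 m


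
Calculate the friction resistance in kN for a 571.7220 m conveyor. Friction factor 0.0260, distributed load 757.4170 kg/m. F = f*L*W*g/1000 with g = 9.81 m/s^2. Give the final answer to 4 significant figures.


F = 0.0260 * 571.7220 * 757.4170 * 9.81 / 1000
F = 110.4 kN


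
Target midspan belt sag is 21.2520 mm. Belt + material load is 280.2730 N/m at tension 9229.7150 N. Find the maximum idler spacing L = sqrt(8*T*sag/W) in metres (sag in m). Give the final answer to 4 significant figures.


sag = 21.2520/1000 = 0.021252 m
L = sqrt(8 * 9229.7150 * 0.021252 / 280.2730)
L = 2.366 m


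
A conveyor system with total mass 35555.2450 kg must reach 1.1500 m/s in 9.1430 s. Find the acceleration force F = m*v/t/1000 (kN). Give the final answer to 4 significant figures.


F = 35555.2450 * 1.1500 / 9.1430 / 1000
F = 4.472 kN


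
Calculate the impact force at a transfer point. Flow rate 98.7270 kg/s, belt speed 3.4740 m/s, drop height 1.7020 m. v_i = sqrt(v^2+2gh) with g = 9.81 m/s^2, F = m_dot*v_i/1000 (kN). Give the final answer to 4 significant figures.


v_i = sqrt(3.4740^2 + 2*9.81*1.7020) = 6.74255 m/s
F = 98.7270 * 6.74255 / 1000
F = 0.6657 kN


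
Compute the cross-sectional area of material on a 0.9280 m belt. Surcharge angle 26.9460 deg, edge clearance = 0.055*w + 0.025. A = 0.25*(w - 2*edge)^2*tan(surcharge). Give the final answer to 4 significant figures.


edge = 0.055*0.9280 + 0.025 = 0.07604 m
ew = 0.9280 - 2*0.07604 = 0.77592 m
A = 0.25 * 0.77592^2 * tan(26.9460 deg)
A = 0.07651 m^2


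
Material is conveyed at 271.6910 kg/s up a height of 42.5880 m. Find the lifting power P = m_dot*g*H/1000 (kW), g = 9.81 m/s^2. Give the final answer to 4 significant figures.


P = 271.6910 * 9.81 * 42.5880 / 1000
P = 113.5 kW


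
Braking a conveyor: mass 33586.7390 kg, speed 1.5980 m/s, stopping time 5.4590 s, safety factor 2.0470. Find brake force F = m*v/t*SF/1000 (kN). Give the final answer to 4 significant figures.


F = 33586.7390 * 1.5980 / 5.4590 * 2.0470 / 1000
F = 20.13 kN


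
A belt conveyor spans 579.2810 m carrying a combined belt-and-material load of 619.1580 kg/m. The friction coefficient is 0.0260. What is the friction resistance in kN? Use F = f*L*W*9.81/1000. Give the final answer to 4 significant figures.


F = 0.0260 * 579.2810 * 619.1580 * 9.81 / 1000
F = 91.48 kN


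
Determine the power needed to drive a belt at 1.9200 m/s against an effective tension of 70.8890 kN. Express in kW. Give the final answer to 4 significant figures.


P = Te * v = 70.8890 * 1.9200
P = 136.1 kW


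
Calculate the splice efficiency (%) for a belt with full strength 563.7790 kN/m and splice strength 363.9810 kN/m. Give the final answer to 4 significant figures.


Eff = 363.9810 / 563.7790 * 100
Eff = 64.56 %


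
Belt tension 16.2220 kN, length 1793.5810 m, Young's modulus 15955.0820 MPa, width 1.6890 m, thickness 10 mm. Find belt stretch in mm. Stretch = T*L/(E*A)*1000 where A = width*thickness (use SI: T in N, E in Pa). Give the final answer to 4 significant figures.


A = 1.6890 * 0.01 = 0.01689 m^2
Stretch = 16.2220*1000 * 1793.5810 / (15955.0820e6 * 0.01689) * 1000
Stretch = 108.0 mm


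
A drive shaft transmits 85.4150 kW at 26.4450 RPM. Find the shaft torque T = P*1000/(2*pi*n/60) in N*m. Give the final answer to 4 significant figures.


omega = 2*pi*26.4450/60 = 2.76931 rad/s
T = 85.4150*1000 / 2.76931
T = 30840 N*m


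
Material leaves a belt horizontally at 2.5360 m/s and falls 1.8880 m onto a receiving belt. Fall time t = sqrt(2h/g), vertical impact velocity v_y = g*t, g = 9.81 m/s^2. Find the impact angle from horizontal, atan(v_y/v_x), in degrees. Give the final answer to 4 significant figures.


t = sqrt(2*1.8880/9.81) = 0.620414 s
v_y = 9.81 * 0.620414 = 6.08626 m/s
angle = atan(6.08626 / 2.5360) = 67.38 deg


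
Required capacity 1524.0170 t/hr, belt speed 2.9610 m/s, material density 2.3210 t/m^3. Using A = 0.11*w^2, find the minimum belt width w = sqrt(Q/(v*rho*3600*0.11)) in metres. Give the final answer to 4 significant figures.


A_req = 1524.0170 / (2.9610 * 2.3210 * 3600) = 0.061599 m^2
w = sqrt(0.061599 / 0.11)
w = 0.7483 m


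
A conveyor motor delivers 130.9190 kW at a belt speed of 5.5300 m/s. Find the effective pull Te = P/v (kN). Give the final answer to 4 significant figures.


Te = P / v = 130.9190 / 5.5300
Te = 23.67 kN


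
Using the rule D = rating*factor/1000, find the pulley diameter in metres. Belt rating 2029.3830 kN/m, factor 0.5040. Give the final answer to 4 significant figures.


D = 2029.3830 * 0.5040 / 1000
D = 1.023 m


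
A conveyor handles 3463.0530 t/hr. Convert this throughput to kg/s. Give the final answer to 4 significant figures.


m_dot = 3463.0530 * 1000 / 3600
m_dot = 962.0 kg/s


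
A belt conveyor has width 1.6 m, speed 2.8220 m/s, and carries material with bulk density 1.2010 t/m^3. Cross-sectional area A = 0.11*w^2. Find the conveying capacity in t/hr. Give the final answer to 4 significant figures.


A = 0.11 * 1.6^2 = 0.2816 m^2
C = 0.2816 * 2.8220 * 1.2010 * 3600
C = 3436 t/hr


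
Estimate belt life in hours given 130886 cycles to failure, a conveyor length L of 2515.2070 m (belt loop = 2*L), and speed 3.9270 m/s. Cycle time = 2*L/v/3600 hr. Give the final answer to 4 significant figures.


cycle_time = 2 * 2515.2070 / 3.9270 / 3600 = 0.355828 hr
life = 130886 * 0.355828 = 46570 hours


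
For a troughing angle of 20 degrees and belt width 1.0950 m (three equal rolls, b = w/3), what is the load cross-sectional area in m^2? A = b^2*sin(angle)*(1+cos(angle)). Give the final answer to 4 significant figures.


b = 1.0950/3 = 0.365 m
A = 0.365^2 * sin(20 deg) * (1 + cos(20 deg))
A = 0.08838 m^2


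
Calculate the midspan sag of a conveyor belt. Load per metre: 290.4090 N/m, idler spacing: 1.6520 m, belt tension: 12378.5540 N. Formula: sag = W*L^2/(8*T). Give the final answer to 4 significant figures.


sag = 290.4090 * 1.6520^2 / (8 * 12378.5540)
sag = 0.008003 m


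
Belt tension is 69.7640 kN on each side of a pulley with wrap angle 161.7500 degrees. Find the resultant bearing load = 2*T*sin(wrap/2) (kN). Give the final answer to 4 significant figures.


F = 2 * 69.7640 * sin(161.7500/2 deg)
F = 137.8 kN


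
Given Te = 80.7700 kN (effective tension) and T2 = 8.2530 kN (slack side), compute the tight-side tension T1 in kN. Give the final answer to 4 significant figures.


T1 = Te + T2 = 80.7700 + 8.2530
T1 = 89.02 kN


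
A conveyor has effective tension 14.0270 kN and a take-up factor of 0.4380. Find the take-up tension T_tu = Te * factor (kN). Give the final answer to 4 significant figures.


T_tu = 14.0270 * 0.4380
T_tu = 6.144 kN


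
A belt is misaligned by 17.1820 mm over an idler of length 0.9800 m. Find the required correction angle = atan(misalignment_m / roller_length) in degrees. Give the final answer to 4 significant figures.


misalign_m = 17.1820 / 1000 = 0.017182 m
angle = atan(0.017182 / 0.9800)
angle = 1.004 deg


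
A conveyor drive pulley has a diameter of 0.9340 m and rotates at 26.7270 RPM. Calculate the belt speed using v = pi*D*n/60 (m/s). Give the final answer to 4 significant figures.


v = pi * 0.9340 * 26.7270 / 60
v = 1.307 m/s


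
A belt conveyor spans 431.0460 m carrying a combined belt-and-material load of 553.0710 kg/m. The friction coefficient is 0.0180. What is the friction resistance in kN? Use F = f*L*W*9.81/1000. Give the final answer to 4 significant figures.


F = 0.0180 * 431.0460 * 553.0710 * 9.81 / 1000
F = 42.10 kN


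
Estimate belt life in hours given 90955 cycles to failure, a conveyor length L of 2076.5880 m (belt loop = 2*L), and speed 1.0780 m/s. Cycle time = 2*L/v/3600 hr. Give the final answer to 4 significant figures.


cycle_time = 2 * 2076.5880 / 1.0780 / 3600 = 1.07019 hr
life = 90955 * 1.07019 = 97340 hours


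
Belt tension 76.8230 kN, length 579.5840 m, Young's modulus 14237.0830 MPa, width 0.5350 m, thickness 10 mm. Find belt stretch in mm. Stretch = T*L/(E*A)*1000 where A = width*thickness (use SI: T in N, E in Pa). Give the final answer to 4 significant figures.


A = 0.5350 * 0.01 = 0.00535 m^2
Stretch = 76.8230*1000 * 579.5840 / (14237.0830e6 * 0.00535) * 1000
Stretch = 584.6 mm
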